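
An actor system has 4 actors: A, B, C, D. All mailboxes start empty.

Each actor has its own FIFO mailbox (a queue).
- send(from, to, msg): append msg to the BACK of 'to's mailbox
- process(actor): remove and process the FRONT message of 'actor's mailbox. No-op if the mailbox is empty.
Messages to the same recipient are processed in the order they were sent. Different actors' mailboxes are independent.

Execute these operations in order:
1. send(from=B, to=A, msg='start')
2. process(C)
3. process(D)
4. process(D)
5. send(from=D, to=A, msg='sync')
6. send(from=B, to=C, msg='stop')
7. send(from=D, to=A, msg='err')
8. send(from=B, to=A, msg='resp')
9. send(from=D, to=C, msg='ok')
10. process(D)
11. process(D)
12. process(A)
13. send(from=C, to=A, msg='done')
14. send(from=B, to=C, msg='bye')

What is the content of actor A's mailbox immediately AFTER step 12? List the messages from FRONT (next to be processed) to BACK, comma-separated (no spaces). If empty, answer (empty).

After 1 (send(from=B, to=A, msg='start')): A:[start] B:[] C:[] D:[]
After 2 (process(C)): A:[start] B:[] C:[] D:[]
After 3 (process(D)): A:[start] B:[] C:[] D:[]
After 4 (process(D)): A:[start] B:[] C:[] D:[]
After 5 (send(from=D, to=A, msg='sync')): A:[start,sync] B:[] C:[] D:[]
After 6 (send(from=B, to=C, msg='stop')): A:[start,sync] B:[] C:[stop] D:[]
After 7 (send(from=D, to=A, msg='err')): A:[start,sync,err] B:[] C:[stop] D:[]
After 8 (send(from=B, to=A, msg='resp')): A:[start,sync,err,resp] B:[] C:[stop] D:[]
After 9 (send(from=D, to=C, msg='ok')): A:[start,sync,err,resp] B:[] C:[stop,ok] D:[]
After 10 (process(D)): A:[start,sync,err,resp] B:[] C:[stop,ok] D:[]
After 11 (process(D)): A:[start,sync,err,resp] B:[] C:[stop,ok] D:[]
After 12 (process(A)): A:[sync,err,resp] B:[] C:[stop,ok] D:[]

sync,err,resp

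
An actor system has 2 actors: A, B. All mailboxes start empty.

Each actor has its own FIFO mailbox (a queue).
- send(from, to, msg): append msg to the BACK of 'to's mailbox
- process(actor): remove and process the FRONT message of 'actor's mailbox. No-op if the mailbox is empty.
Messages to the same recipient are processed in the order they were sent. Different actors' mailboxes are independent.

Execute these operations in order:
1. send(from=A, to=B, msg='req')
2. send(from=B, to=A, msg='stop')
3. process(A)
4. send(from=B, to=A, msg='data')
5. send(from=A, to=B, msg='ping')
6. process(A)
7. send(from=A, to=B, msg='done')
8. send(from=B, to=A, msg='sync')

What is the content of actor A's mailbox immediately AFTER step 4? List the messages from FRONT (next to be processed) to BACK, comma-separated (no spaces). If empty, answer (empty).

After 1 (send(from=A, to=B, msg='req')): A:[] B:[req]
After 2 (send(from=B, to=A, msg='stop')): A:[stop] B:[req]
After 3 (process(A)): A:[] B:[req]
After 4 (send(from=B, to=A, msg='data')): A:[data] B:[req]

data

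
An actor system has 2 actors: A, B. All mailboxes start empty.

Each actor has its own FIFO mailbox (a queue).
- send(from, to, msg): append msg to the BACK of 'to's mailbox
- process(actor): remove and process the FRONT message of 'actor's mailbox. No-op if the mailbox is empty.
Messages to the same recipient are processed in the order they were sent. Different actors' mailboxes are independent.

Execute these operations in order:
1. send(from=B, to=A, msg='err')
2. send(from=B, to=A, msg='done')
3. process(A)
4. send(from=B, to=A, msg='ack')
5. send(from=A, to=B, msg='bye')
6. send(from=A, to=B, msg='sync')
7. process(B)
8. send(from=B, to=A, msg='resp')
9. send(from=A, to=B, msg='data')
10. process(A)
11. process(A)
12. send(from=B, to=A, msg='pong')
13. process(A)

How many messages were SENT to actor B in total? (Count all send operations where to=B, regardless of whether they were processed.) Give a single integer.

Answer: 3

Derivation:
After 1 (send(from=B, to=A, msg='err')): A:[err] B:[]
After 2 (send(from=B, to=A, msg='done')): A:[err,done] B:[]
After 3 (process(A)): A:[done] B:[]
After 4 (send(from=B, to=A, msg='ack')): A:[done,ack] B:[]
After 5 (send(from=A, to=B, msg='bye')): A:[done,ack] B:[bye]
After 6 (send(from=A, to=B, msg='sync')): A:[done,ack] B:[bye,sync]
After 7 (process(B)): A:[done,ack] B:[sync]
After 8 (send(from=B, to=A, msg='resp')): A:[done,ack,resp] B:[sync]
After 9 (send(from=A, to=B, msg='data')): A:[done,ack,resp] B:[sync,data]
After 10 (process(A)): A:[ack,resp] B:[sync,data]
After 11 (process(A)): A:[resp] B:[sync,data]
After 12 (send(from=B, to=A, msg='pong')): A:[resp,pong] B:[sync,data]
After 13 (process(A)): A:[pong] B:[sync,data]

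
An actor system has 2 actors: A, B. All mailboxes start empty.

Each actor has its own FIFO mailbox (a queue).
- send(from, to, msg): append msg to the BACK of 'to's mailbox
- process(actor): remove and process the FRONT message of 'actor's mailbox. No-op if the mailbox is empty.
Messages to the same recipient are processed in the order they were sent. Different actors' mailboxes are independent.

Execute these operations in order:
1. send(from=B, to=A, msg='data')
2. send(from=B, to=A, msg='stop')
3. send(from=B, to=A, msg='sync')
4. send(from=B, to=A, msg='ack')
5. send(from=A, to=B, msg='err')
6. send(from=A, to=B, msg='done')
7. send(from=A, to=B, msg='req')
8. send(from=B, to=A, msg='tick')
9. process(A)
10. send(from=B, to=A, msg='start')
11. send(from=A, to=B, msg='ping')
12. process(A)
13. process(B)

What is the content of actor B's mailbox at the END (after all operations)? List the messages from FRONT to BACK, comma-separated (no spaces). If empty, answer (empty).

Answer: done,req,ping

Derivation:
After 1 (send(from=B, to=A, msg='data')): A:[data] B:[]
After 2 (send(from=B, to=A, msg='stop')): A:[data,stop] B:[]
After 3 (send(from=B, to=A, msg='sync')): A:[data,stop,sync] B:[]
After 4 (send(from=B, to=A, msg='ack')): A:[data,stop,sync,ack] B:[]
After 5 (send(from=A, to=B, msg='err')): A:[data,stop,sync,ack] B:[err]
After 6 (send(from=A, to=B, msg='done')): A:[data,stop,sync,ack] B:[err,done]
After 7 (send(from=A, to=B, msg='req')): A:[data,stop,sync,ack] B:[err,done,req]
After 8 (send(from=B, to=A, msg='tick')): A:[data,stop,sync,ack,tick] B:[err,done,req]
After 9 (process(A)): A:[stop,sync,ack,tick] B:[err,done,req]
After 10 (send(from=B, to=A, msg='start')): A:[stop,sync,ack,tick,start] B:[err,done,req]
After 11 (send(from=A, to=B, msg='ping')): A:[stop,sync,ack,tick,start] B:[err,done,req,ping]
After 12 (process(A)): A:[sync,ack,tick,start] B:[err,done,req,ping]
After 13 (process(B)): A:[sync,ack,tick,start] B:[done,req,ping]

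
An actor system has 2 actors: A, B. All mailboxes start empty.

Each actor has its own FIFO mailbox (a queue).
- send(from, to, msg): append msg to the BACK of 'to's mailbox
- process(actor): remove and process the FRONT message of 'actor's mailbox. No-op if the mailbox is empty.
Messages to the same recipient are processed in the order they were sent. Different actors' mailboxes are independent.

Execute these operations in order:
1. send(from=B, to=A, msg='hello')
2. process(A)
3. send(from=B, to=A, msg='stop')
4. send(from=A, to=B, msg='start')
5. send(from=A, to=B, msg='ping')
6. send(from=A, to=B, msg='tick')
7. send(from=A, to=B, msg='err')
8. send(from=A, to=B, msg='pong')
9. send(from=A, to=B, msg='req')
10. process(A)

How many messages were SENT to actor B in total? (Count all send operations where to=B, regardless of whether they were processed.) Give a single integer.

Answer: 6

Derivation:
After 1 (send(from=B, to=A, msg='hello')): A:[hello] B:[]
After 2 (process(A)): A:[] B:[]
After 3 (send(from=B, to=A, msg='stop')): A:[stop] B:[]
After 4 (send(from=A, to=B, msg='start')): A:[stop] B:[start]
After 5 (send(from=A, to=B, msg='ping')): A:[stop] B:[start,ping]
After 6 (send(from=A, to=B, msg='tick')): A:[stop] B:[start,ping,tick]
After 7 (send(from=A, to=B, msg='err')): A:[stop] B:[start,ping,tick,err]
After 8 (send(from=A, to=B, msg='pong')): A:[stop] B:[start,ping,tick,err,pong]
After 9 (send(from=A, to=B, msg='req')): A:[stop] B:[start,ping,tick,err,pong,req]
After 10 (process(A)): A:[] B:[start,ping,tick,err,pong,req]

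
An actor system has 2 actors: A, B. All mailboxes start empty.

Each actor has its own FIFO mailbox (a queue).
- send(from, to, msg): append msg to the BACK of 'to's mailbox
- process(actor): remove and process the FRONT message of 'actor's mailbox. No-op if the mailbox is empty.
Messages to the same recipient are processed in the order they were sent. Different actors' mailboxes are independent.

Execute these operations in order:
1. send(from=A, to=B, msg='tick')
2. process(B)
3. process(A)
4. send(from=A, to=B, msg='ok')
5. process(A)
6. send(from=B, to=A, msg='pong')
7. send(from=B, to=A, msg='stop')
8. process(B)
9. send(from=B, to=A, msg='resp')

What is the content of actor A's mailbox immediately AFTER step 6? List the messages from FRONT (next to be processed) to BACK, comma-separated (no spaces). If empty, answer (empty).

After 1 (send(from=A, to=B, msg='tick')): A:[] B:[tick]
After 2 (process(B)): A:[] B:[]
After 3 (process(A)): A:[] B:[]
After 4 (send(from=A, to=B, msg='ok')): A:[] B:[ok]
After 5 (process(A)): A:[] B:[ok]
After 6 (send(from=B, to=A, msg='pong')): A:[pong] B:[ok]

pong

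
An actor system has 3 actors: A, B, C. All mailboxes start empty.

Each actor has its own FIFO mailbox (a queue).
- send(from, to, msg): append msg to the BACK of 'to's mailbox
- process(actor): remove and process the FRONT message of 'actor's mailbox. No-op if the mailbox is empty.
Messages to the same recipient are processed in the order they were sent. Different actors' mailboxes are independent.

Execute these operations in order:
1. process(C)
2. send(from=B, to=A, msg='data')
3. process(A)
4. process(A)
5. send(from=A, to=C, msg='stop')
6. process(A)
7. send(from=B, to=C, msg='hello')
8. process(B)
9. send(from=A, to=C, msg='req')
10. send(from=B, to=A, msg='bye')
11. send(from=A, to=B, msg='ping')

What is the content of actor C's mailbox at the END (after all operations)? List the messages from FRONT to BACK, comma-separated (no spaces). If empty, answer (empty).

Answer: stop,hello,req

Derivation:
After 1 (process(C)): A:[] B:[] C:[]
After 2 (send(from=B, to=A, msg='data')): A:[data] B:[] C:[]
After 3 (process(A)): A:[] B:[] C:[]
After 4 (process(A)): A:[] B:[] C:[]
After 5 (send(from=A, to=C, msg='stop')): A:[] B:[] C:[stop]
After 6 (process(A)): A:[] B:[] C:[stop]
After 7 (send(from=B, to=C, msg='hello')): A:[] B:[] C:[stop,hello]
After 8 (process(B)): A:[] B:[] C:[stop,hello]
After 9 (send(from=A, to=C, msg='req')): A:[] B:[] C:[stop,hello,req]
After 10 (send(from=B, to=A, msg='bye')): A:[bye] B:[] C:[stop,hello,req]
After 11 (send(from=A, to=B, msg='ping')): A:[bye] B:[ping] C:[stop,hello,req]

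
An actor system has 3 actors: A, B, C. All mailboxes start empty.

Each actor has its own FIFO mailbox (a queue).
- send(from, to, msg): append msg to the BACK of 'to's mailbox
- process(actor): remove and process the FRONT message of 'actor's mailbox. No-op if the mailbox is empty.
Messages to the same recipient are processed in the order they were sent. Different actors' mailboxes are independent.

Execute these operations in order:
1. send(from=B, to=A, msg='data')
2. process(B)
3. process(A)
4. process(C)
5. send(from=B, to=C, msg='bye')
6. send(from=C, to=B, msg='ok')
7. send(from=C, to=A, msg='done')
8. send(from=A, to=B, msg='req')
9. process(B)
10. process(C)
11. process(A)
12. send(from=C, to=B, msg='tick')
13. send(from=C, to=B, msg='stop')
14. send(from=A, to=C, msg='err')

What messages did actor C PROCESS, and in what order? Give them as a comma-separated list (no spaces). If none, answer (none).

After 1 (send(from=B, to=A, msg='data')): A:[data] B:[] C:[]
After 2 (process(B)): A:[data] B:[] C:[]
After 3 (process(A)): A:[] B:[] C:[]
After 4 (process(C)): A:[] B:[] C:[]
After 5 (send(from=B, to=C, msg='bye')): A:[] B:[] C:[bye]
After 6 (send(from=C, to=B, msg='ok')): A:[] B:[ok] C:[bye]
After 7 (send(from=C, to=A, msg='done')): A:[done] B:[ok] C:[bye]
After 8 (send(from=A, to=B, msg='req')): A:[done] B:[ok,req] C:[bye]
After 9 (process(B)): A:[done] B:[req] C:[bye]
After 10 (process(C)): A:[done] B:[req] C:[]
After 11 (process(A)): A:[] B:[req] C:[]
After 12 (send(from=C, to=B, msg='tick')): A:[] B:[req,tick] C:[]
After 13 (send(from=C, to=B, msg='stop')): A:[] B:[req,tick,stop] C:[]
After 14 (send(from=A, to=C, msg='err')): A:[] B:[req,tick,stop] C:[err]

Answer: bye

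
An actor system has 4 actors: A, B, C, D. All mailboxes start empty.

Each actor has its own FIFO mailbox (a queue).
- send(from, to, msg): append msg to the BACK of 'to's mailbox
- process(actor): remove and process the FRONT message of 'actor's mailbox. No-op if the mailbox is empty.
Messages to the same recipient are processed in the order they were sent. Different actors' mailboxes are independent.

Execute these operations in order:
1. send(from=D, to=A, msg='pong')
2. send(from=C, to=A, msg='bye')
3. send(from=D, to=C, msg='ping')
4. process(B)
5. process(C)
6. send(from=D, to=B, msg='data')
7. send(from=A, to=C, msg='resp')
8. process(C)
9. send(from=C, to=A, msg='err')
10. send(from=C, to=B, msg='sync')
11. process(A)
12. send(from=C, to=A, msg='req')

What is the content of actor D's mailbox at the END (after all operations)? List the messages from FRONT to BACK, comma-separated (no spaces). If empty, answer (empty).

Answer: (empty)

Derivation:
After 1 (send(from=D, to=A, msg='pong')): A:[pong] B:[] C:[] D:[]
After 2 (send(from=C, to=A, msg='bye')): A:[pong,bye] B:[] C:[] D:[]
After 3 (send(from=D, to=C, msg='ping')): A:[pong,bye] B:[] C:[ping] D:[]
After 4 (process(B)): A:[pong,bye] B:[] C:[ping] D:[]
After 5 (process(C)): A:[pong,bye] B:[] C:[] D:[]
After 6 (send(from=D, to=B, msg='data')): A:[pong,bye] B:[data] C:[] D:[]
After 7 (send(from=A, to=C, msg='resp')): A:[pong,bye] B:[data] C:[resp] D:[]
After 8 (process(C)): A:[pong,bye] B:[data] C:[] D:[]
After 9 (send(from=C, to=A, msg='err')): A:[pong,bye,err] B:[data] C:[] D:[]
After 10 (send(from=C, to=B, msg='sync')): A:[pong,bye,err] B:[data,sync] C:[] D:[]
After 11 (process(A)): A:[bye,err] B:[data,sync] C:[] D:[]
After 12 (send(from=C, to=A, msg='req')): A:[bye,err,req] B:[data,sync] C:[] D:[]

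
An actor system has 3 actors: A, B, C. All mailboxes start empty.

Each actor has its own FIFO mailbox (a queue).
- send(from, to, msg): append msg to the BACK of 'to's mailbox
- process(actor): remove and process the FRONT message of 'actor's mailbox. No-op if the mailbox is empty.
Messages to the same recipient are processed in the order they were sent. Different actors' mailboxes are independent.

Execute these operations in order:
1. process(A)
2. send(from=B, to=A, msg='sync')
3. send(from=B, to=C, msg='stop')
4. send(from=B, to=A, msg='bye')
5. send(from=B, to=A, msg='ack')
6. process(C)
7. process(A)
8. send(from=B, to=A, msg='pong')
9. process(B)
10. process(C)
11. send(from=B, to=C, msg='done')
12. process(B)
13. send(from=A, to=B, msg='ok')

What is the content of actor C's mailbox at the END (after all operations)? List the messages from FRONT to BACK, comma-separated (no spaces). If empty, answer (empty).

Answer: done

Derivation:
After 1 (process(A)): A:[] B:[] C:[]
After 2 (send(from=B, to=A, msg='sync')): A:[sync] B:[] C:[]
After 3 (send(from=B, to=C, msg='stop')): A:[sync] B:[] C:[stop]
After 4 (send(from=B, to=A, msg='bye')): A:[sync,bye] B:[] C:[stop]
After 5 (send(from=B, to=A, msg='ack')): A:[sync,bye,ack] B:[] C:[stop]
After 6 (process(C)): A:[sync,bye,ack] B:[] C:[]
After 7 (process(A)): A:[bye,ack] B:[] C:[]
After 8 (send(from=B, to=A, msg='pong')): A:[bye,ack,pong] B:[] C:[]
After 9 (process(B)): A:[bye,ack,pong] B:[] C:[]
After 10 (process(C)): A:[bye,ack,pong] B:[] C:[]
After 11 (send(from=B, to=C, msg='done')): A:[bye,ack,pong] B:[] C:[done]
After 12 (process(B)): A:[bye,ack,pong] B:[] C:[done]
After 13 (send(from=A, to=B, msg='ok')): A:[bye,ack,pong] B:[ok] C:[done]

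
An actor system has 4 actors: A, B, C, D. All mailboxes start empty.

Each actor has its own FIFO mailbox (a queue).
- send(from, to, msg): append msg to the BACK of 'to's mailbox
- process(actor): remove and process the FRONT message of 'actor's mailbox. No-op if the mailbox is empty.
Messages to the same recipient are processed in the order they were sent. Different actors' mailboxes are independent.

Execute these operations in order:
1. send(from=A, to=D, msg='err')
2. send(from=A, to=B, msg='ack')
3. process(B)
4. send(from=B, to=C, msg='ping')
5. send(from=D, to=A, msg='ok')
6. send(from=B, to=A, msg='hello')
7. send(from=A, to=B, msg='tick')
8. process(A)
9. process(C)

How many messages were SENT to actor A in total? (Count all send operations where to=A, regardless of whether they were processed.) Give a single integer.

Answer: 2

Derivation:
After 1 (send(from=A, to=D, msg='err')): A:[] B:[] C:[] D:[err]
After 2 (send(from=A, to=B, msg='ack')): A:[] B:[ack] C:[] D:[err]
After 3 (process(B)): A:[] B:[] C:[] D:[err]
After 4 (send(from=B, to=C, msg='ping')): A:[] B:[] C:[ping] D:[err]
After 5 (send(from=D, to=A, msg='ok')): A:[ok] B:[] C:[ping] D:[err]
After 6 (send(from=B, to=A, msg='hello')): A:[ok,hello] B:[] C:[ping] D:[err]
After 7 (send(from=A, to=B, msg='tick')): A:[ok,hello] B:[tick] C:[ping] D:[err]
After 8 (process(A)): A:[hello] B:[tick] C:[ping] D:[err]
After 9 (process(C)): A:[hello] B:[tick] C:[] D:[err]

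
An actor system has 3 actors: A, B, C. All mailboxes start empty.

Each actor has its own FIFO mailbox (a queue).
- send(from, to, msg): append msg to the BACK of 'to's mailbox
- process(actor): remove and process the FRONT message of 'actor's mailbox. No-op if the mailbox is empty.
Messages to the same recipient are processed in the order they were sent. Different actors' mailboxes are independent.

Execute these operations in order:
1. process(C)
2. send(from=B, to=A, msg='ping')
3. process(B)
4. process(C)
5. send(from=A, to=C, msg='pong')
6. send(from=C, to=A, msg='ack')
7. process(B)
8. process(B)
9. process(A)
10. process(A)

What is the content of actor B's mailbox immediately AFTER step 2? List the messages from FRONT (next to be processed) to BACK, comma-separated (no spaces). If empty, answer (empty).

After 1 (process(C)): A:[] B:[] C:[]
After 2 (send(from=B, to=A, msg='ping')): A:[ping] B:[] C:[]

(empty)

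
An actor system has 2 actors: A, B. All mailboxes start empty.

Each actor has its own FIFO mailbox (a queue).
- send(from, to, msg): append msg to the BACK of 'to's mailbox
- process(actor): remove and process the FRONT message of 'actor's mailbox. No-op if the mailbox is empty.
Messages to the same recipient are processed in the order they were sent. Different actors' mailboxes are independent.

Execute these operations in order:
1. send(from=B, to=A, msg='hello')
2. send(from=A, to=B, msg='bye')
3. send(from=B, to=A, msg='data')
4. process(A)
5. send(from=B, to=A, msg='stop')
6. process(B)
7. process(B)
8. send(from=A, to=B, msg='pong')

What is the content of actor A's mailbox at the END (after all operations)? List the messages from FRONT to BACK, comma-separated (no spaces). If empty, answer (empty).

After 1 (send(from=B, to=A, msg='hello')): A:[hello] B:[]
After 2 (send(from=A, to=B, msg='bye')): A:[hello] B:[bye]
After 3 (send(from=B, to=A, msg='data')): A:[hello,data] B:[bye]
After 4 (process(A)): A:[data] B:[bye]
After 5 (send(from=B, to=A, msg='stop')): A:[data,stop] B:[bye]
After 6 (process(B)): A:[data,stop] B:[]
After 7 (process(B)): A:[data,stop] B:[]
After 8 (send(from=A, to=B, msg='pong')): A:[data,stop] B:[pong]

Answer: data,stop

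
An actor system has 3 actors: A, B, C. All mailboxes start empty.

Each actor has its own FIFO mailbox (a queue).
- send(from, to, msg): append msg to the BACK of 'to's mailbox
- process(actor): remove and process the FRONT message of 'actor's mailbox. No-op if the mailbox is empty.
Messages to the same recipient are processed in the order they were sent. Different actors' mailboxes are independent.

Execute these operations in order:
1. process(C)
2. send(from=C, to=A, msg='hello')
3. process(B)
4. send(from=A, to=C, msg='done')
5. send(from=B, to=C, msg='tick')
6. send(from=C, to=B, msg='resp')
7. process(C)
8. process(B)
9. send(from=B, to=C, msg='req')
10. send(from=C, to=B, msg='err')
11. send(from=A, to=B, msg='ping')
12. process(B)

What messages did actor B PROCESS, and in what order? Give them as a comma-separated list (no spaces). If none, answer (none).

After 1 (process(C)): A:[] B:[] C:[]
After 2 (send(from=C, to=A, msg='hello')): A:[hello] B:[] C:[]
After 3 (process(B)): A:[hello] B:[] C:[]
After 4 (send(from=A, to=C, msg='done')): A:[hello] B:[] C:[done]
After 5 (send(from=B, to=C, msg='tick')): A:[hello] B:[] C:[done,tick]
After 6 (send(from=C, to=B, msg='resp')): A:[hello] B:[resp] C:[done,tick]
After 7 (process(C)): A:[hello] B:[resp] C:[tick]
After 8 (process(B)): A:[hello] B:[] C:[tick]
After 9 (send(from=B, to=C, msg='req')): A:[hello] B:[] C:[tick,req]
After 10 (send(from=C, to=B, msg='err')): A:[hello] B:[err] C:[tick,req]
After 11 (send(from=A, to=B, msg='ping')): A:[hello] B:[err,ping] C:[tick,req]
After 12 (process(B)): A:[hello] B:[ping] C:[tick,req]

Answer: resp,err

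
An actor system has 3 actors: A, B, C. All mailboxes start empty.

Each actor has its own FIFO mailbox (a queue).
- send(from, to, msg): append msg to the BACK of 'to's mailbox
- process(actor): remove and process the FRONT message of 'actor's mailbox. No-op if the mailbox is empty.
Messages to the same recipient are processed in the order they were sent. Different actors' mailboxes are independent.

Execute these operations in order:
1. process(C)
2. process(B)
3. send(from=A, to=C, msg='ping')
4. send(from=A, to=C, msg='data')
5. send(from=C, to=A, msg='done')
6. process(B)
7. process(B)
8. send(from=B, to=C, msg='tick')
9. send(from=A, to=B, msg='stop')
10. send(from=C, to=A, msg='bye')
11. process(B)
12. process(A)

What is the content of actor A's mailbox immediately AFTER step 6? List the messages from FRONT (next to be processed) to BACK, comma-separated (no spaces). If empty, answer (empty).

After 1 (process(C)): A:[] B:[] C:[]
After 2 (process(B)): A:[] B:[] C:[]
After 3 (send(from=A, to=C, msg='ping')): A:[] B:[] C:[ping]
After 4 (send(from=A, to=C, msg='data')): A:[] B:[] C:[ping,data]
After 5 (send(from=C, to=A, msg='done')): A:[done] B:[] C:[ping,data]
After 6 (process(B)): A:[done] B:[] C:[ping,data]

done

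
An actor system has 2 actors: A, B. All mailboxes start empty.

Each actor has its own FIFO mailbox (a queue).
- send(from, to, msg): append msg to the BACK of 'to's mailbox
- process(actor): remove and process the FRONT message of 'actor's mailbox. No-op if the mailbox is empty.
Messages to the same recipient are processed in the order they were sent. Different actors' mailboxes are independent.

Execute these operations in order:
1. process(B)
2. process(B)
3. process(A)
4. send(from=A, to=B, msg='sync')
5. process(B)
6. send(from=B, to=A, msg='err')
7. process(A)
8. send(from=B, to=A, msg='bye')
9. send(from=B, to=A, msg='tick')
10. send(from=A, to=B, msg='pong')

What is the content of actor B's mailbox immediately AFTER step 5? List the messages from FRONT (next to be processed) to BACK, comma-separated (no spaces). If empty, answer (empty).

After 1 (process(B)): A:[] B:[]
After 2 (process(B)): A:[] B:[]
After 3 (process(A)): A:[] B:[]
After 4 (send(from=A, to=B, msg='sync')): A:[] B:[sync]
After 5 (process(B)): A:[] B:[]

(empty)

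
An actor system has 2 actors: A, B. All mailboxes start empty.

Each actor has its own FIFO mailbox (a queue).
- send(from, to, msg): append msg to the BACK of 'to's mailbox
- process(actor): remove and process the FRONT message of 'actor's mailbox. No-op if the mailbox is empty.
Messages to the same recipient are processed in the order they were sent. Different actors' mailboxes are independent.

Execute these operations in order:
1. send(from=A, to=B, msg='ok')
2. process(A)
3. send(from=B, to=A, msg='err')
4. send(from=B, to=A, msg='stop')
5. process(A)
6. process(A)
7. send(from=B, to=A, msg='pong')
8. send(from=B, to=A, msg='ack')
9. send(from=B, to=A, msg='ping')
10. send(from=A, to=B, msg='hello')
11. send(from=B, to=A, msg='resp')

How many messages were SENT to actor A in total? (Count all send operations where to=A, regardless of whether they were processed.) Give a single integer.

Answer: 6

Derivation:
After 1 (send(from=A, to=B, msg='ok')): A:[] B:[ok]
After 2 (process(A)): A:[] B:[ok]
After 3 (send(from=B, to=A, msg='err')): A:[err] B:[ok]
After 4 (send(from=B, to=A, msg='stop')): A:[err,stop] B:[ok]
After 5 (process(A)): A:[stop] B:[ok]
After 6 (process(A)): A:[] B:[ok]
After 7 (send(from=B, to=A, msg='pong')): A:[pong] B:[ok]
After 8 (send(from=B, to=A, msg='ack')): A:[pong,ack] B:[ok]
After 9 (send(from=B, to=A, msg='ping')): A:[pong,ack,ping] B:[ok]
After 10 (send(from=A, to=B, msg='hello')): A:[pong,ack,ping] B:[ok,hello]
After 11 (send(from=B, to=A, msg='resp')): A:[pong,ack,ping,resp] B:[ok,hello]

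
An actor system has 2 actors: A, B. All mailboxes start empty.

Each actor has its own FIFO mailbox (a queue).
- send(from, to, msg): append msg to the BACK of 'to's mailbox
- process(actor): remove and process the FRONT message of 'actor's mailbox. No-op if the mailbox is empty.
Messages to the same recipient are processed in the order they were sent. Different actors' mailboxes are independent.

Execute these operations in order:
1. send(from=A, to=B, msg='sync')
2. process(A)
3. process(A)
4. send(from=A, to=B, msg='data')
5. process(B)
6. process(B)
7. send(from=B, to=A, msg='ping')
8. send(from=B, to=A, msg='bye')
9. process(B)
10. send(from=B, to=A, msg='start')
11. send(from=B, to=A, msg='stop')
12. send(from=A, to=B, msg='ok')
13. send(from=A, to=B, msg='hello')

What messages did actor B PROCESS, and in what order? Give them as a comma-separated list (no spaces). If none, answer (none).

After 1 (send(from=A, to=B, msg='sync')): A:[] B:[sync]
After 2 (process(A)): A:[] B:[sync]
After 3 (process(A)): A:[] B:[sync]
After 4 (send(from=A, to=B, msg='data')): A:[] B:[sync,data]
After 5 (process(B)): A:[] B:[data]
After 6 (process(B)): A:[] B:[]
After 7 (send(from=B, to=A, msg='ping')): A:[ping] B:[]
After 8 (send(from=B, to=A, msg='bye')): A:[ping,bye] B:[]
After 9 (process(B)): A:[ping,bye] B:[]
After 10 (send(from=B, to=A, msg='start')): A:[ping,bye,start] B:[]
After 11 (send(from=B, to=A, msg='stop')): A:[ping,bye,start,stop] B:[]
After 12 (send(from=A, to=B, msg='ok')): A:[ping,bye,start,stop] B:[ok]
After 13 (send(from=A, to=B, msg='hello')): A:[ping,bye,start,stop] B:[ok,hello]

Answer: sync,data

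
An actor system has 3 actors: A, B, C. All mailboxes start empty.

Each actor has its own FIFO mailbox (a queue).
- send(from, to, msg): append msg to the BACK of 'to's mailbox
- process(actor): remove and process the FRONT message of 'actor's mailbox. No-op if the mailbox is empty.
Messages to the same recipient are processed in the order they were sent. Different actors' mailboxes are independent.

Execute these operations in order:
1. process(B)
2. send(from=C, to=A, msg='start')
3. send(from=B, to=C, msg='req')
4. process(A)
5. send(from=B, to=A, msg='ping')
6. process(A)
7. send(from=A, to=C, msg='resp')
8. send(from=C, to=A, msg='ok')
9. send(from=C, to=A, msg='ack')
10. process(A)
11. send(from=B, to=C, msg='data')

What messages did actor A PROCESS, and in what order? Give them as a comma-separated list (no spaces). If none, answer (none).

Answer: start,ping,ok

Derivation:
After 1 (process(B)): A:[] B:[] C:[]
After 2 (send(from=C, to=A, msg='start')): A:[start] B:[] C:[]
After 3 (send(from=B, to=C, msg='req')): A:[start] B:[] C:[req]
After 4 (process(A)): A:[] B:[] C:[req]
After 5 (send(from=B, to=A, msg='ping')): A:[ping] B:[] C:[req]
After 6 (process(A)): A:[] B:[] C:[req]
After 7 (send(from=A, to=C, msg='resp')): A:[] B:[] C:[req,resp]
After 8 (send(from=C, to=A, msg='ok')): A:[ok] B:[] C:[req,resp]
After 9 (send(from=C, to=A, msg='ack')): A:[ok,ack] B:[] C:[req,resp]
After 10 (process(A)): A:[ack] B:[] C:[req,resp]
After 11 (send(from=B, to=C, msg='data')): A:[ack] B:[] C:[req,resp,data]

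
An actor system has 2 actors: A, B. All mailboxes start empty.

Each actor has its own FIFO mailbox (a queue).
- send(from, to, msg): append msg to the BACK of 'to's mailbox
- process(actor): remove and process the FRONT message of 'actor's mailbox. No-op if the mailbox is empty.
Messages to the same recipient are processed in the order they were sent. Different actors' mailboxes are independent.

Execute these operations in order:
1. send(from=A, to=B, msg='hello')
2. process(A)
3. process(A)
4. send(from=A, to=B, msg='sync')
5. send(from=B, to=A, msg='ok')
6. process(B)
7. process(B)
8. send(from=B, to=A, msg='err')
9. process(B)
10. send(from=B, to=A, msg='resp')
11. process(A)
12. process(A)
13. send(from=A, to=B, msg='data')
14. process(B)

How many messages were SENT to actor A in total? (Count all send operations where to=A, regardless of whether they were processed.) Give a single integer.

After 1 (send(from=A, to=B, msg='hello')): A:[] B:[hello]
After 2 (process(A)): A:[] B:[hello]
After 3 (process(A)): A:[] B:[hello]
After 4 (send(from=A, to=B, msg='sync')): A:[] B:[hello,sync]
After 5 (send(from=B, to=A, msg='ok')): A:[ok] B:[hello,sync]
After 6 (process(B)): A:[ok] B:[sync]
After 7 (process(B)): A:[ok] B:[]
After 8 (send(from=B, to=A, msg='err')): A:[ok,err] B:[]
After 9 (process(B)): A:[ok,err] B:[]
After 10 (send(from=B, to=A, msg='resp')): A:[ok,err,resp] B:[]
After 11 (process(A)): A:[err,resp] B:[]
After 12 (process(A)): A:[resp] B:[]
After 13 (send(from=A, to=B, msg='data')): A:[resp] B:[data]
After 14 (process(B)): A:[resp] B:[]

Answer: 3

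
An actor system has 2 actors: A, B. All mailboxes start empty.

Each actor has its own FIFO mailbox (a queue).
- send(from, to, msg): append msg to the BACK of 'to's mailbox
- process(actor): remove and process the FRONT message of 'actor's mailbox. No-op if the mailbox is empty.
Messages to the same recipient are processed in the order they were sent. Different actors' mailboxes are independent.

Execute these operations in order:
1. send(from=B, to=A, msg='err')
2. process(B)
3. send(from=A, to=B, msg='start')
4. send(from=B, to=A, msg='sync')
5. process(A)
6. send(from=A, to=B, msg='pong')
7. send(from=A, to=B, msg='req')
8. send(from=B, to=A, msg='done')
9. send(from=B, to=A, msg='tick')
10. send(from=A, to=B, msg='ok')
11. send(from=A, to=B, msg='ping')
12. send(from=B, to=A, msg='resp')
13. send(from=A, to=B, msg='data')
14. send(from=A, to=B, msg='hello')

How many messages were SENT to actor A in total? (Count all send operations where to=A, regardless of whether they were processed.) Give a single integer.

Answer: 5

Derivation:
After 1 (send(from=B, to=A, msg='err')): A:[err] B:[]
After 2 (process(B)): A:[err] B:[]
After 3 (send(from=A, to=B, msg='start')): A:[err] B:[start]
After 4 (send(from=B, to=A, msg='sync')): A:[err,sync] B:[start]
After 5 (process(A)): A:[sync] B:[start]
After 6 (send(from=A, to=B, msg='pong')): A:[sync] B:[start,pong]
After 7 (send(from=A, to=B, msg='req')): A:[sync] B:[start,pong,req]
After 8 (send(from=B, to=A, msg='done')): A:[sync,done] B:[start,pong,req]
After 9 (send(from=B, to=A, msg='tick')): A:[sync,done,tick] B:[start,pong,req]
After 10 (send(from=A, to=B, msg='ok')): A:[sync,done,tick] B:[start,pong,req,ok]
After 11 (send(from=A, to=B, msg='ping')): A:[sync,done,tick] B:[start,pong,req,ok,ping]
After 12 (send(from=B, to=A, msg='resp')): A:[sync,done,tick,resp] B:[start,pong,req,ok,ping]
After 13 (send(from=A, to=B, msg='data')): A:[sync,done,tick,resp] B:[start,pong,req,ok,ping,data]
After 14 (send(from=A, to=B, msg='hello')): A:[sync,done,tick,resp] B:[start,pong,req,ok,ping,data,hello]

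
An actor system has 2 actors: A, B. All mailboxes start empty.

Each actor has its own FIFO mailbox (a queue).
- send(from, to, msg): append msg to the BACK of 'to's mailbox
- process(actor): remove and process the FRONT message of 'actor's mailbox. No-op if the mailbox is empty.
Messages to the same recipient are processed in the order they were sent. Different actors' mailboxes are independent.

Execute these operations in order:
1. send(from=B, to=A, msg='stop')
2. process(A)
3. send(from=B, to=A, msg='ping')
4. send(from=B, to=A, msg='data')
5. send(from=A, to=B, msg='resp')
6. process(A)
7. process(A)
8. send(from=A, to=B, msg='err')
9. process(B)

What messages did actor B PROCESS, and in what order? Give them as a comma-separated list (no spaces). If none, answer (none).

Answer: resp

Derivation:
After 1 (send(from=B, to=A, msg='stop')): A:[stop] B:[]
After 2 (process(A)): A:[] B:[]
After 3 (send(from=B, to=A, msg='ping')): A:[ping] B:[]
After 4 (send(from=B, to=A, msg='data')): A:[ping,data] B:[]
After 5 (send(from=A, to=B, msg='resp')): A:[ping,data] B:[resp]
After 6 (process(A)): A:[data] B:[resp]
After 7 (process(A)): A:[] B:[resp]
After 8 (send(from=A, to=B, msg='err')): A:[] B:[resp,err]
After 9 (process(B)): A:[] B:[err]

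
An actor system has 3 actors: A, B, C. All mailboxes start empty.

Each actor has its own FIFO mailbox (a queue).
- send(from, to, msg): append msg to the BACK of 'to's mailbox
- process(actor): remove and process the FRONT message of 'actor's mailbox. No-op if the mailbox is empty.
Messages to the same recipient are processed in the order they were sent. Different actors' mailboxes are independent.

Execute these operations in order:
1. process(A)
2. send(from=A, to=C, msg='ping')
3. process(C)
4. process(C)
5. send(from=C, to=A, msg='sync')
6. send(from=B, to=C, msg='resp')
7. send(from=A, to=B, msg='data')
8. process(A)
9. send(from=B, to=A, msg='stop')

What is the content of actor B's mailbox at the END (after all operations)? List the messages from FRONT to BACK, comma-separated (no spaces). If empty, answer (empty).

Answer: data

Derivation:
After 1 (process(A)): A:[] B:[] C:[]
After 2 (send(from=A, to=C, msg='ping')): A:[] B:[] C:[ping]
After 3 (process(C)): A:[] B:[] C:[]
After 4 (process(C)): A:[] B:[] C:[]
After 5 (send(from=C, to=A, msg='sync')): A:[sync] B:[] C:[]
After 6 (send(from=B, to=C, msg='resp')): A:[sync] B:[] C:[resp]
After 7 (send(from=A, to=B, msg='data')): A:[sync] B:[data] C:[resp]
After 8 (process(A)): A:[] B:[data] C:[resp]
After 9 (send(from=B, to=A, msg='stop')): A:[stop] B:[data] C:[resp]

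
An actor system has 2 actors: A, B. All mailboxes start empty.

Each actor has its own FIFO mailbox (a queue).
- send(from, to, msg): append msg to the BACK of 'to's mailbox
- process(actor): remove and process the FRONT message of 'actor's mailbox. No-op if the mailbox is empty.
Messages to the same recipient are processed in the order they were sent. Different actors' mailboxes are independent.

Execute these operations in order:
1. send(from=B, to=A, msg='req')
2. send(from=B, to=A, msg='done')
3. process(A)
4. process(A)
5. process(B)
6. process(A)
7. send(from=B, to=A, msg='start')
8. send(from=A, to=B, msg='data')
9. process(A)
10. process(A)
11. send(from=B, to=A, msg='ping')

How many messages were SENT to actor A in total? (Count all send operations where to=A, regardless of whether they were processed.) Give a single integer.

After 1 (send(from=B, to=A, msg='req')): A:[req] B:[]
After 2 (send(from=B, to=A, msg='done')): A:[req,done] B:[]
After 3 (process(A)): A:[done] B:[]
After 4 (process(A)): A:[] B:[]
After 5 (process(B)): A:[] B:[]
After 6 (process(A)): A:[] B:[]
After 7 (send(from=B, to=A, msg='start')): A:[start] B:[]
After 8 (send(from=A, to=B, msg='data')): A:[start] B:[data]
After 9 (process(A)): A:[] B:[data]
After 10 (process(A)): A:[] B:[data]
After 11 (send(from=B, to=A, msg='ping')): A:[ping] B:[data]

Answer: 4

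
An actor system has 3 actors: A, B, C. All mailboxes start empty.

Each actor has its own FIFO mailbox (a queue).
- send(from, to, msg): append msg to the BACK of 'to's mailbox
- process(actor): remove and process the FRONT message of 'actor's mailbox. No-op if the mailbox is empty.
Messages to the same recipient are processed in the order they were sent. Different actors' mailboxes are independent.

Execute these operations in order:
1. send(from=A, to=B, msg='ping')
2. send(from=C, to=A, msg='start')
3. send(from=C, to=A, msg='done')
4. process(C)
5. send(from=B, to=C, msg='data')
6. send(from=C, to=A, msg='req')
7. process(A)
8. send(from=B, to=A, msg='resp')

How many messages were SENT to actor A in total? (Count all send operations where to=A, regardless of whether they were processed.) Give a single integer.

After 1 (send(from=A, to=B, msg='ping')): A:[] B:[ping] C:[]
After 2 (send(from=C, to=A, msg='start')): A:[start] B:[ping] C:[]
After 3 (send(from=C, to=A, msg='done')): A:[start,done] B:[ping] C:[]
After 4 (process(C)): A:[start,done] B:[ping] C:[]
After 5 (send(from=B, to=C, msg='data')): A:[start,done] B:[ping] C:[data]
After 6 (send(from=C, to=A, msg='req')): A:[start,done,req] B:[ping] C:[data]
After 7 (process(A)): A:[done,req] B:[ping] C:[data]
After 8 (send(from=B, to=A, msg='resp')): A:[done,req,resp] B:[ping] C:[data]

Answer: 4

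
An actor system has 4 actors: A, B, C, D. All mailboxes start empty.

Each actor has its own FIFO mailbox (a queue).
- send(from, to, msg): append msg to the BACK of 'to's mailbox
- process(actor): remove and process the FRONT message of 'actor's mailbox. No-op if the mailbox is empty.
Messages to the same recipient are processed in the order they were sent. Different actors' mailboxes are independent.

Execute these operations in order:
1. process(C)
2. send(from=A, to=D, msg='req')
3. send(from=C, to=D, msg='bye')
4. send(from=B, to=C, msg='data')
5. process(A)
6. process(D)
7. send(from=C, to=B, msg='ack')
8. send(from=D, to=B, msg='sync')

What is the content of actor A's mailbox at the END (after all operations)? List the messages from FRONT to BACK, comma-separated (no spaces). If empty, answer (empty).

After 1 (process(C)): A:[] B:[] C:[] D:[]
After 2 (send(from=A, to=D, msg='req')): A:[] B:[] C:[] D:[req]
After 3 (send(from=C, to=D, msg='bye')): A:[] B:[] C:[] D:[req,bye]
After 4 (send(from=B, to=C, msg='data')): A:[] B:[] C:[data] D:[req,bye]
After 5 (process(A)): A:[] B:[] C:[data] D:[req,bye]
After 6 (process(D)): A:[] B:[] C:[data] D:[bye]
After 7 (send(from=C, to=B, msg='ack')): A:[] B:[ack] C:[data] D:[bye]
After 8 (send(from=D, to=B, msg='sync')): A:[] B:[ack,sync] C:[data] D:[bye]

Answer: (empty)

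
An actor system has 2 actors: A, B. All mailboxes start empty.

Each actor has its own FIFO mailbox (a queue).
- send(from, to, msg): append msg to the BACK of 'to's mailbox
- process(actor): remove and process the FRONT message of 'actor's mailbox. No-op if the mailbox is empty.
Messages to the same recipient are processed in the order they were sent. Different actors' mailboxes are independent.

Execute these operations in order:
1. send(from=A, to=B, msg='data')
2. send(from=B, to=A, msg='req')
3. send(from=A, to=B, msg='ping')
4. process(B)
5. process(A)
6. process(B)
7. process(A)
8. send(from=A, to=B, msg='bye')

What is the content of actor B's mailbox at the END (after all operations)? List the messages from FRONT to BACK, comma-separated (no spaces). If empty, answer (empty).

After 1 (send(from=A, to=B, msg='data')): A:[] B:[data]
After 2 (send(from=B, to=A, msg='req')): A:[req] B:[data]
After 3 (send(from=A, to=B, msg='ping')): A:[req] B:[data,ping]
After 4 (process(B)): A:[req] B:[ping]
After 5 (process(A)): A:[] B:[ping]
After 6 (process(B)): A:[] B:[]
After 7 (process(A)): A:[] B:[]
After 8 (send(from=A, to=B, msg='bye')): A:[] B:[bye]

Answer: bye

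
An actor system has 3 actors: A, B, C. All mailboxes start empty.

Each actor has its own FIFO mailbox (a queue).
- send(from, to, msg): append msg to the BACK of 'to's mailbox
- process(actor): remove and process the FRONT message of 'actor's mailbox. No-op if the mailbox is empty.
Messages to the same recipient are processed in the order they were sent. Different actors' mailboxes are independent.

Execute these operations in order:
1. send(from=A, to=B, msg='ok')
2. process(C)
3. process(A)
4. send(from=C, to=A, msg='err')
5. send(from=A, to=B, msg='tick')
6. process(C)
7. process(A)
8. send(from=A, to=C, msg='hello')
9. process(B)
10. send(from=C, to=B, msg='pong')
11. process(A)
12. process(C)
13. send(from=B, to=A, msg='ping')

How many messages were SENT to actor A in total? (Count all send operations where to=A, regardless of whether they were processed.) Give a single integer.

Answer: 2

Derivation:
After 1 (send(from=A, to=B, msg='ok')): A:[] B:[ok] C:[]
After 2 (process(C)): A:[] B:[ok] C:[]
After 3 (process(A)): A:[] B:[ok] C:[]
After 4 (send(from=C, to=A, msg='err')): A:[err] B:[ok] C:[]
After 5 (send(from=A, to=B, msg='tick')): A:[err] B:[ok,tick] C:[]
After 6 (process(C)): A:[err] B:[ok,tick] C:[]
After 7 (process(A)): A:[] B:[ok,tick] C:[]
After 8 (send(from=A, to=C, msg='hello')): A:[] B:[ok,tick] C:[hello]
After 9 (process(B)): A:[] B:[tick] C:[hello]
After 10 (send(from=C, to=B, msg='pong')): A:[] B:[tick,pong] C:[hello]
After 11 (process(A)): A:[] B:[tick,pong] C:[hello]
After 12 (process(C)): A:[] B:[tick,pong] C:[]
After 13 (send(from=B, to=A, msg='ping')): A:[ping] B:[tick,pong] C:[]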